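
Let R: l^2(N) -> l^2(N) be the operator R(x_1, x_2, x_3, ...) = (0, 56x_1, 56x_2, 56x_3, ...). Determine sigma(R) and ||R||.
sigma(R) = closed disk {z in C : |z| ≤ 56}; ||R|| = 56

Note R = 56·U where U is the unit right shift (U x)_k = x_{k-1} (with x_0 := 0); so ||R|| = 56||U|| and sigma(R) = 56·sigma(U). ||R x||^2 = sum_{k≥1} |56x_k|^2 = 3136||x||^2, so ||R|| = 56 and sigma(R) ⊂ {|z| ≤ 56}. For any |lambda| < 56, the equation (R - lambda I) x = 0 forces x_1 = 0, then 56x_k = lambda x_{k+1} ⇒ x = 0, so R has no eigenvalues. But (R - lambda I) is not surjective for |lambda| < 56: solving (R - lambda I) x = e_1 would require x_n proportional to (lambda/56)^(-n), which is not in l^2. So every |lambda| < 56 lies in the residual spectrum. The boundary |lambda| = 56 is in the approximate point spectrum (the spectrum is closed). Hence sigma(R) is the closed disk of radius 56.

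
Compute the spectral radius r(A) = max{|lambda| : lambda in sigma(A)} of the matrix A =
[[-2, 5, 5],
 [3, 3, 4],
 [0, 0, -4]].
r(A) = (1 + sqrt(85))/2 ≈ 5.1098

The eigenvalues of A are the roots of its characteristic polynomial. With M = A (coefficients from the trace, the sum of principal 2x2 minors, and det A):
  p(λ) = det(λ I - M) = λ^3 + 3λ^2 - 25λ - 84.
By the rational root theorem any rational root is an integer divisor of 84. Testing λ = -4: p(-4) = -64 + 48 + 100 - 84 = 0, so λ = -4 is a root. Dividing out (λ + 4) leaves p(λ) = (λ + 4)(λ^2 - λ - 21). For λ^2 - λ - 21 the discriminant is 85. It is nonnegative but not a perfect square, so the roots are real and irrational: λ = (1 ± sqrt(85))/2 ≈ 5.1098, -4.1098.
Thus the eigenvalues (to 4 decimals) are 5.1098 (modulus 5.1098); -4.1098 (modulus 4.1098); -4 (modulus 4). The spectral radius is the largest modulus: r(A) = (1 + sqrt(85))/2 ≈ 5.1098. (Cross-check: r(A) ≤ ||A||_2 ≈ 9.1794; equality holds whenever A is normal, though it can also hold for some non-normal A.)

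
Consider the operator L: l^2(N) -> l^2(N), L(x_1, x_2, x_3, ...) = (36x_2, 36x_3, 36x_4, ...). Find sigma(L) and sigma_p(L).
sigma(L) = closed disk {z in C : |z| ≤ 36}; sigma_p(L) = open disk {z in C : |z| < 36}

Note L = 36·V where V is the unit left shift (V x)_k = x_{k+1}; so sigma(L) = 36·sigma(V) and ||L|| = 36||V||. ||L x||^2 = 1296sum_{k≥2} |x_k|^2 ≤ 1296||x||^2, with equality on {x : x_1 = 0}, so ||L|| = 36. For any lambda with |lambda| < 36, set r = lambda/36 (|r| < 1); the vector x = (1, r, r^2, ...) is in l^2 and satisfies L x = 36(r, r^2, ...) = lambda x, so lambda is an eigenvalue. On the boundary |lambda| = 36 the geometric series diverges, so no l^2 eigenvector exists, but these lambda lie in the approximate point spectrum. Hence sigma(L) is the closed disk of radius 36 and sigma_p(L) is the open disk.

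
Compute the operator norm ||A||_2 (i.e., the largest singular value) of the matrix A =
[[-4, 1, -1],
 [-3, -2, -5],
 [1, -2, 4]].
||A||_2 ≈ 7.6397 (= sqrt(largest eigenvalue of A^T A))

||A||_2 = sigma_max(A) = sqrt(lambda_max(A^T A)). Form the symmetric matrix M = A^T A =
[[26, 0, 23],
 [0, 9, 1],
 [23, 1, 42]].
Its characteristic polynomial (trace, sum of principal 2x2 minors, determinant of M give the coefficients) is
  p(λ) = det(λ I - M) = λ^3 - 77λ^2 + 1174λ - 5041.
No integer candidate from the rational root theorem (±divisors of 5041) is a root, so the roots are irrational. The cubic discriminant is Δ = 10301233 > 0, so there are three distinct real roots. p(8) = -65 and p(9) = 17 have opposite signs, so a root lies in (8, 9); Newton's method refines it to λ ≈ 8.6503. p(9) = 17 and p(10) = -1 have opposite signs, so a root lies in (9, 10); Newton's method refines it to λ ≈ 9.9847. p(58) = -865 and p(59) = 1567 have opposite signs, so a root lies in (58, 59); Newton's method refines it to λ ≈ 58.365. Check (Vieta): the three roots sum to 77, matching tr M = 77.
So the eigenvalues of A^T A are ≈ 8.6503, 9.9847, 58.365 (all ≥ 0, as they must be for A^T A). The largest is λ_max ≈ 58.365, hence ||A||_2 = sqrt(λ_max) ≈ 7.6397.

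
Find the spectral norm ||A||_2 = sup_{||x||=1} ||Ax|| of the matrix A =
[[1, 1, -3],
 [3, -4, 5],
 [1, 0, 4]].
||A||_2 ≈ 8.2638 (= sqrt(largest eigenvalue of A^T A))

||A||_2 = sigma_max(A) = sqrt(lambda_max(A^T A)). Form the symmetric matrix M = A^T A =
[[11, -11, 16],
 [-11, 17, -23],
 [16, -23, 50]].
Its characteristic polynomial (trace, sum of principal 2x2 minors, determinant of M give the coefficients) is
  p(λ) = det(λ I - M) = λ^3 - 78λ^2 + 681λ - 1225.
No integer candidate from the rational root theorem (±divisors of 1225) is a root, so the roots are irrational. The cubic discriminant is Δ = 363667185 > 0, so there are three distinct real roots. p(2) = -167 and p(3) = 143 have opposite signs, so a root lies in (2, 3); Newton's method refines it to λ ≈ 2.4819. p(7) = 63 and p(8) = -257 have opposite signs, so a root lies in (7, 8); Newton's method refines it to λ ≈ 7.2275. p(68) = -1157 and p(69) = 2915 have opposite signs, so a root lies in (68, 69); Newton's method refines it to λ ≈ 68.2906. Check (Vieta): the three roots sum to 78, matching tr M = 78.
So the eigenvalues of A^T A are ≈ 2.4819, 7.2275, 68.2906 (all ≥ 0, as they must be for A^T A). The largest is λ_max ≈ 68.2906, hence ||A||_2 = sqrt(λ_max) ≈ 8.2638.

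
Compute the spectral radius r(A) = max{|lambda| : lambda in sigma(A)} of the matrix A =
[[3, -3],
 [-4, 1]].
r(A) = (4 + sqrt(52))/2 ≈ 5.6056

The eigenvalues of A are the roots of its characteristic polynomial. With M = A (coefficients from the trace and determinant):
  p(λ) = det(λ I - M) = λ^2 - 4λ - 9.
For λ^2 - 4λ - 9 the discriminant is 52. It is nonnegative but not a perfect square, so the roots are real and irrational: λ = (4 ± sqrt(52))/2 ≈ 5.6056, -1.6056.
Thus the eigenvalues (to 4 decimals) are 5.6056 (modulus 5.6056); -1.6056 (modulus 1.6056). The spectral radius is the largest modulus: r(A) = (4 + sqrt(52))/2 ≈ 5.6056. (Cross-check: r(A) ≤ ||A||_2 ≈ 5.7016; equality holds whenever A is normal, though it can also hold for some non-normal A.)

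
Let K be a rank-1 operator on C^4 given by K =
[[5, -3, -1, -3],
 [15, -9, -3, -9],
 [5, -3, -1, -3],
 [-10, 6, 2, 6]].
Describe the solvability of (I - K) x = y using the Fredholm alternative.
(I - K) is singular (det(I - K) = 0, i.e. 1 ∈ sigma(K)). (I - K) x = y is solvable iff y ⊥ ker((I - K)^*) = span{(5, -3, -1, -3)}, i.e. iff 5y_1 - 3y_2 - y_3 - 3y_4 = 0. When solvable, the solutions are x = y + c·(1, 3, 1, -2), c arbitrary (ker(I - K) = span{(1, 3, 1, -2)}, dimension 1).

K has rank 1, so it is an outer product K = u v^T: every row of K is a multiple of one row vector. Reading off the entries, u = (1, 3, 1, -2) and v = (5, -3, -1, -3) (row i of K equals u_i·v^T). A rank-one matrix u v^T satisfies K u = u (v·u) and kills the (3)-dimensional subspace v^⊥, so its characteristic polynomial is lambda^3 (lambda - v·u) with v·u = tr K = 1. Hence the eigenvalues of I - K are 1 (multiplicity 3) and 1 - (1) = 0, so det(I - K) = 0. (Direct check: I - K =
[[-4, 3, 1, 3],
 [-15, 10, 3, 9],
 [-5, 3, 2, 3],
 [10, -6, -2, -5]]
has determinant 0.) So 1 is an eigenvalue of K and (I - K) is not invertible. The finite-dimensional Fredholm alternative says: either (I - K) is invertible, or ker(I - K) ≠ {0} and then range(I - K) = ker((I - K)^*)^⊥, with dim ker(I - K) = dim ker((I - K)^*). We are in the second case, so we need both kernels. Kernel of I - K: (I - K) u = u - u (v·u) = u - u = 0, so ker(I - K) = span{u} = span{(1, 3, 1, -2)} (it is exactly 1-dimensional because rank(I - K) = 3). Kernel of the adjoint: K is real, so (I - K)^* = I - K^T = I - v u^T, and (I - v u^T) v = v - v (u·v) = 0; hence ker((I - K)^*) = span{v} = span{(5, -3, -1, -3)}. Therefore (I - K) x = y is solvable iff <y, v> = 0, i.e. iff 5y_1 - 3y_2 - y_3 - 3y_4 = 0. When this holds, K y = u (v·y) = 0, so (I - K) y = y and x = y is a particular solution; the full solution set is the line x = y + c·u = y + c·(1, 3, 1, -2), c ∈ C.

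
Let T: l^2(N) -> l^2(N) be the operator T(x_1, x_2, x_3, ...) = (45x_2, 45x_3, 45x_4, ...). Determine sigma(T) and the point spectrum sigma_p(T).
sigma(T) = closed disk {z in C : |z| ≤ 45}; sigma_p(T) = open disk {z in C : |z| < 45}

Note T = 45·V where V is the unit left shift (V x)_k = x_{k+1}; so sigma(T) = 45·sigma(V) and ||T|| = 45||V||. ||T x||^2 = 2025sum_{k≥2} |x_k|^2 ≤ 2025||x||^2, with equality on {x : x_1 = 0}, so ||T|| = 45. For any lambda with |lambda| < 45, set r = lambda/45 (|r| < 1); the vector x = (1, r, r^2, ...) is in l^2 and satisfies T x = 45(r, r^2, ...) = lambda x, so lambda is an eigenvalue. On the boundary |lambda| = 45 the geometric series diverges, so no l^2 eigenvector exists, but these lambda lie in the approximate point spectrum. Hence sigma(T) is the closed disk of radius 45 and sigma_p(T) is the open disk.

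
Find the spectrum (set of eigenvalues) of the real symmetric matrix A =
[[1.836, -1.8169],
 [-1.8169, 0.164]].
sigma(A) ≈ {-1, 3}

A is real symmetric, so its spectrum consists of real eigenvalues. Expanding the characteristic polynomial of the displayed matrix gives
  det(λ I - A) = p(λ) = λ^2 + (-2)λ + (-3).
Solving p(λ) = 0 yields eigenvalues ≈ -1, 3. (A is shown rounded to 4 decimals, so these recover the underlying integer eigenvalues to within that precision.)
Verification: the trace of A = 2 equals the sum of eigenvalues 2, and det(A) ≈ -3.0000 matches the eigenvalue product -3.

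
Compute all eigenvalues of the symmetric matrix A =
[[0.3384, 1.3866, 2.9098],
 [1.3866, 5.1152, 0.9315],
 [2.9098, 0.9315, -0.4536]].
sigma(A) ≈ {-3, 2, 6}

A is real symmetric, so its spectrum consists of real eigenvalues. Expanding the characteristic polynomial of the displayed matrix gives
  det(λ I - A) = p(λ) = λ^3 + (-5)λ^2 + (-12)λ + (36).
Solving p(λ) = 0 yields eigenvalues ≈ -3, 2, 6. (A is shown rounded to 4 decimals, so these recover the underlying integer eigenvalues to within that precision.)
Verification: the trace of A = 5 equals the sum of eigenvalues 5, and det(A) ≈ -36.0001 matches the eigenvalue product -36.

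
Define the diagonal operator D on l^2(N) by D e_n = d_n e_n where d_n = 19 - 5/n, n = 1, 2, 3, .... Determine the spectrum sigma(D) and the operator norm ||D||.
sigma(D) = {19 - 5/n : n ≥ 1} ∪ {19}; ||D|| = 19

A bounded diagonal operator on l^2 with diagonal entries d_n has spectrum equal to the closure of {d_n : n ≥ 1}: every d_n is an eigenvalue (with eigenvector e_n), so {d_n} ⊂ sigma(D); the spectrum is closed, so its closure is too; and for lambda not in the closure, (D - lambda I) has bounded inverse (the diagonal entries 1/(d_n - lambda) are bounded). For our sequence d_n = 19 - 5/n, n = 1, 2, 3, ...:
  - {d_n} = {19 - 5/n : n ≥ 1}; the only limit point is 19
  - closure = {19 - 5/n : n ≥ 1} ∪ {19}
For the norm: a diagonal operator has ||D|| = sup_n |d_n|. Here d_n = 19 - 5/n increases monotonically from d_1 = 14 toward 19, with all terms in [14, 19); so sup_n |d_n| = 19 (the supremum is the limit, not attained). So ||D|| = 19.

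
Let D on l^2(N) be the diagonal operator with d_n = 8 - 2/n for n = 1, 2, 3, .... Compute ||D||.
||D|| = 8

For a diagonal operator on l^2 with entries d_n, ||D|| = sup_n |d_n|. Here d_1 = 6, d_2 = 7, ..., and d_n = 8 - 2/n increases monotonically toward 8. All terms lie in [6, 8), so |d_n| = d_n and the supremum is the limit 8, which is not attained by any individual d_n. Hence ||D|| = 8.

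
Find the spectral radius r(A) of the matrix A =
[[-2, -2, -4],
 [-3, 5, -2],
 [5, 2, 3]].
r(A) ≈ 5.7183

The eigenvalues of A are the roots of its characteristic polynomial. With M = A (coefficients from the trace, the sum of principal 2x2 minors, and det A):
  p(λ) = det(λ I - M) = λ^3 - 6λ^2 + 17λ - 88.
No integer candidate from the rational root theorem (±divisors of 88) is a root, so the roots are irrational. The cubic discriminant is Δ = -132800 < 0, so there is one real root and a complex-conjugate pair. p(5) = -28 and p(6) = 14 have opposite signs, so a root lies in (5, 6); Newton's method refines it to λ ≈ 5.7183. Dividing out (λ - (5.7183)) leaves approximately λ^2 - 0.2817λ + 15.3892. For λ^2 - 0.2817λ + 15.3892 the discriminant is -61.4774. It is negative, so the remaining roots are the complex-conjugate pair λ ≈ 0.1408 ± 3.9204i. Their product equals the constant term, so |λ|^2 ≈ 15.3892 and |λ| ≈ 3.9229.
Thus the eigenvalues (to 4 decimals) are 5.7183 (modulus 5.7183); 0.1408 ± 3.9204i (modulus 3.9229). The spectral radius is the largest modulus: r(A) ≈ 5.7183. (Cross-check: r(A) ≤ ||A||_2 ≈ 7.9348; equality holds whenever A is normal, though it can also hold for some non-normal A.)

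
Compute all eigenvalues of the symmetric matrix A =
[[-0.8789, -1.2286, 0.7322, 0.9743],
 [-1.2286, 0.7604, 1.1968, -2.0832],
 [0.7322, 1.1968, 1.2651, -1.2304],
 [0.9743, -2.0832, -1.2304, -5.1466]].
sigma(A) ≈ {-6, -2, 1, 3}

A is real symmetric, so its spectrum consists of real eigenvalues. Expanding the characteristic polynomial of the displayed matrix gives
  det(λ I - A) = p(λ) = λ^4 + (4)λ^3 + (-17)λ^2 + (-24.001)λ + (36.0014).
Solving p(λ) = 0 yields eigenvalues ≈ -6, -2, 1, 3. (A is shown rounded to 4 decimals, so these recover the underlying integer eigenvalues to within that precision.)
Verification: the trace of A = -4 equals the sum of eigenvalues -4, and det(A) ≈ 36.0014 matches the eigenvalue product 36.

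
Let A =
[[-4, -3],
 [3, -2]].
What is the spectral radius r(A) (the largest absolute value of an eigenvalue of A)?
r(A) = sqrt(17) ≈ 4.1231

The eigenvalues of A are the roots of its characteristic polynomial. With M = A (coefficients from the trace and determinant):
  p(λ) = det(λ I - M) = λ^2 + 6λ + 17.
For λ^2 + 6λ + 17 the discriminant is -32. It is negative, so the roots are the complex-conjugate pair λ = -3 ± (sqrt(32)/2) i ≈ -3 ± 2.8284i. For a conjugate pair the product of the roots equals the constant term, so |λ|^2 = 17 and |λ| = sqrt(17) ≈ 4.1231.
Thus the eigenvalues (to 4 decimals) are -3 ± 2.8284i (modulus 4.1231). The spectral radius is the largest modulus: r(A) = sqrt(17) ≈ 4.1231. (Cross-check: r(A) ≤ ||A||_2 ≈ 5.2426; equality holds whenever A is normal, though it can also hold for some non-normal A.)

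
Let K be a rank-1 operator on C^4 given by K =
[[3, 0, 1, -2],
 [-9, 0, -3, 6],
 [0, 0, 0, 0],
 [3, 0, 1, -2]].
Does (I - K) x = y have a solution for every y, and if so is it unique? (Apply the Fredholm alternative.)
(I - K) is singular (det(I - K) = 0, i.e. 1 ∈ sigma(K)). (I - K) x = y is solvable iff y ⊥ ker((I - K)^*) = span{(-3, 0, -1, 2)}, i.e. iff -3y_1 - y_3 + 2y_4 = 0. When solvable, the solutions are x = y + c·(-1, 3, 0, -1), c arbitrary (ker(I - K) = span{(-1, 3, 0, -1)}, dimension 1).

K has rank 1, so it is an outer product K = u v^T: every row of K is a multiple of one row vector. Reading off the entries, u = (-1, 3, 0, -1) and v = (-3, 0, -1, 2) (row i of K equals u_i·v^T). A rank-one matrix u v^T satisfies K u = u (v·u) and kills the (3)-dimensional subspace v^⊥, so its characteristic polynomial is lambda^3 (lambda - v·u) with v·u = tr K = 1. Hence the eigenvalues of I - K are 1 (multiplicity 3) and 1 - (1) = 0, so det(I - K) = 0. (Direct check: I - K =
[[-2, 0, -1, 2],
 [9, 1, 3, -6],
 [0, 0, 1, 0],
 [-3, 0, -1, 3]]
has determinant 0.) So 1 is an eigenvalue of K and (I - K) is not invertible. The finite-dimensional Fredholm alternative says: either (I - K) is invertible, or ker(I - K) ≠ {0} and then range(I - K) = ker((I - K)^*)^⊥, with dim ker(I - K) = dim ker((I - K)^*). We are in the second case, so we need both kernels. Kernel of I - K: (I - K) u = u - u (v·u) = u - u = 0, so ker(I - K) = span{u} = span{(-1, 3, 0, -1)} (it is exactly 1-dimensional because rank(I - K) = 3). Kernel of the adjoint: K is real, so (I - K)^* = I - K^T = I - v u^T, and (I - v u^T) v = v - v (u·v) = 0; hence ker((I - K)^*) = span{v} = span{(-3, 0, -1, 2)}. Therefore (I - K) x = y is solvable iff <y, v> = 0, i.e. iff -3y_1 - y_3 + 2y_4 = 0. When this holds, K y = u (v·y) = 0, so (I - K) y = y and x = y is a particular solution; the full solution set is the line x = y + c·u = y + c·(-1, 3, 0, -1), c ∈ C.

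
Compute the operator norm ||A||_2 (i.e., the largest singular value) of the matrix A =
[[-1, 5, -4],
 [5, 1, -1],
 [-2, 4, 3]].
||A||_2 ≈ 6.8894 (= sqrt(largest eigenvalue of A^T A))

||A||_2 = sigma_max(A) = sqrt(lambda_max(A^T A)). Form the symmetric matrix M = A^T A =
[[30, -8, -7],
 [-8, 42, -9],
 [-7, -9, 26]].
Its characteristic polynomial (trace, sum of principal 2x2 minors, determinant of M give the coefficients) is
  p(λ) = det(λ I - M) = λ^3 - 98λ^2 + 2938λ - 25600.
No integer candidate from the rational root theorem (±divisors of 25600) is a root, so the roots are irrational. The cubic discriminant is Δ = 61397488 > 0, so there are three distinct real roots. p(15) = -205 and p(16) = 416 have opposite signs, so a root lies in (15, 16); Newton's method refines it to λ ≈ 15.3122. p(35) = 55 and p(36) = -184 have opposite signs, so a root lies in (35, 36); Newton's method refines it to λ ≈ 35.2241. p(47) = -173 and p(48) = 224 have opposite signs, so a root lies in (47, 48); Newton's method refines it to λ ≈ 47.4636. Check (Vieta): the three roots sum to 98, matching tr M = 98.
So the eigenvalues of A^T A are ≈ 15.3122, 35.2241, 47.4636 (all ≥ 0, as they must be for A^T A). The largest is λ_max ≈ 47.4636, hence ||A||_2 = sqrt(λ_max) ≈ 6.8894.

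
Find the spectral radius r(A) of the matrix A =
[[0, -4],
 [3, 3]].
r(A) = sqrt(12) ≈ 3.4641

The eigenvalues of A are the roots of its characteristic polynomial. With M = A (coefficients from the trace and determinant):
  p(λ) = det(λ I - M) = λ^2 - 3λ + 12.
For λ^2 - 3λ + 12 the discriminant is -39. It is negative, so the roots are the complex-conjugate pair λ = 3/2 ± (sqrt(39)/2) i ≈ 1.5 ± 3.1225i. For a conjugate pair the product of the roots equals the constant term, so |λ|^2 = 12 and |λ| = sqrt(12) ≈ 3.4641.
Thus the eigenvalues (to 4 decimals) are 1.5 ± 3.1225i (modulus 3.4641). The spectral radius is the largest modulus: r(A) = sqrt(12) ≈ 3.4641. (Cross-check: r(A) ≤ ||A||_2 ≈ 5.389; equality holds whenever A is normal, though it can also hold for some non-normal A.)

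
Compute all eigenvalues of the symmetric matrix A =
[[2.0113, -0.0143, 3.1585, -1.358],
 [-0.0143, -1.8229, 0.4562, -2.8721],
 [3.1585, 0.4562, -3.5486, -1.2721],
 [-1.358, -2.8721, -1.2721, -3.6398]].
sigma(A) ≈ {-6, -5, 0, 4}

A is real symmetric, so its spectrum consists of real eigenvalues. Expanding the characteristic polynomial of the displayed matrix gives
  det(λ I - A) = p(λ) = λ^4 + (7)λ^3 + (-14)λ^2 + (-120.0016)λ + (0).
Solving p(λ) = 0 yields eigenvalues ≈ -6, -5, 0, 4. (A is shown rounded to 4 decimals, so these recover the underlying integer eigenvalues to within that precision.)
Verification: the trace of A = -7 equals the sum of eigenvalues -7, and det(A) ≈ -0.0003 matches the eigenvalue product 0.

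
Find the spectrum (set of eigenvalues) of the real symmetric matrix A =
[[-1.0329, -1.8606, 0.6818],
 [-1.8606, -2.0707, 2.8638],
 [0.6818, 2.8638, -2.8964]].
sigma(A) ≈ {-6, -1, 1}

A is real symmetric, so its spectrum consists of real eigenvalues. Expanding the characteristic polynomial of the displayed matrix gives
  det(λ I - A) = p(λ) = λ^3 + (6)λ^2 + (-1)λ + (-6).
Solving p(λ) = 0 yields eigenvalues ≈ -6, -1, 1. (A is shown rounded to 4 decimals, so these recover the underlying integer eigenvalues to within that precision.)
Verification: the trace of A = -6 equals the sum of eigenvalues -6, and det(A) ≈ 5.9999 matches the eigenvalue product 6.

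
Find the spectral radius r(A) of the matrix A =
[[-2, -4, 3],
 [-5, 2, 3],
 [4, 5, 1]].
r(A) ≈ 7.8231

The eigenvalues of A are the roots of its characteristic polynomial. With M = A (coefficients from the trace, the sum of principal 2x2 minors, and det A):
  p(λ) = det(λ I - M) = λ^3 - λ^2 - 51λ + 141.
No integer candidate from the rational root theorem (±divisors of 141) is a root, so the roots are irrational. The cubic discriminant is Δ = 126420 > 0, so there are three distinct real roots. p(-8) = -27 and p(-7) = 106 have opposite signs, so a root lies in (-8, -7); Newton's method refines it to λ ≈ -7.8231. p(3) = 6 and p(4) = -15 have opposite signs, so a root lies in (3, 4); Newton's method refines it to λ ≈ 3.2123. p(5) = -14 and p(6) = 15 have opposite signs, so a root lies in (5, 6); Newton's method refines it to λ ≈ 5.6107. Check (Vieta): the three roots sum to 1, matching tr M = 1.
Thus the eigenvalues (to 4 decimals) are -7.8231 (modulus 7.8231); 3.2123 (modulus 3.2123); 5.6107 (modulus 5.6107). The spectral radius is the largest modulus: r(A) ≈ 7.8231. (Cross-check: r(A) ≤ ||A||_2 ≈ 8.1638; equality holds whenever A is normal, though it can also hold for some non-normal A.)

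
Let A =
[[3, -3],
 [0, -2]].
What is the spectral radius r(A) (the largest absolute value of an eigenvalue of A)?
r(A) = 3

The eigenvalues of A are the roots of its characteristic polynomial. With M = A (coefficients from the trace and determinant):
  p(λ) = det(λ I - M) = λ^2 - λ - 6.
For λ^2 - λ - 6 the discriminant is 25. It is a perfect square (5^2), so the roots are rational: λ = (1 ± 5)/2 = 3, -2.
Thus the eigenvalues (to 4 decimals) are 3 (modulus 3); -2 (modulus 2). The spectral radius is the largest modulus: r(A) = 3. (Cross-check: r(A) ≤ ||A||_2 ≈ 4.4966; equality holds whenever A is normal, though it can also hold for some non-normal A.)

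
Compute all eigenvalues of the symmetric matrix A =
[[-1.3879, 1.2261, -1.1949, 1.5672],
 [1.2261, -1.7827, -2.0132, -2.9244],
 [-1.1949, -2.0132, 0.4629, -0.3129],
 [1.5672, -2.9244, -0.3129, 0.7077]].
sigma(A) ≈ {-5, -2, 2, 3}

A is real symmetric, so its spectrum consists of real eigenvalues. Expanding the characteristic polynomial of the displayed matrix gives
  det(λ I - A) = p(λ) = λ^4 + (2)λ^3 + (-19)λ^2 + (-8)λ + (59.9986).
Solving p(λ) = 0 yields eigenvalues ≈ -5, -2, 2, 3. (A is shown rounded to 4 decimals, so these recover the underlying integer eigenvalues to within that precision.)
Verification: the trace of A = -2 equals the sum of eigenvalues -2, and det(A) ≈ 59.9986 matches the eigenvalue product 60.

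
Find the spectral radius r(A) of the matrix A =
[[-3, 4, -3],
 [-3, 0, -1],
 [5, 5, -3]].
r(A) ≈ 6.1077

The eigenvalues of A are the roots of its characteristic polynomial. With M = A (coefficients from the trace, the sum of principal 2x2 minors, and det A):
  p(λ) = det(λ I - M) = λ^3 + 6λ^2 + 41λ + 26.
No integer candidate from the rational root theorem (±divisors of 26) is a root, so the roots are irrational. The cubic discriminant is Δ = -140756 < 0, so there is one real root and a complex-conjugate pair. p(-1) = -10 and p(0) = 26 have opposite signs, so a root lies in (-1, 0); Newton's method refines it to λ ≈ -0.697. Dividing out (λ - (-0.697)) leaves approximately λ^2 + 5.303λ + 37.3039. For λ^2 + 5.303λ + 37.3039 the discriminant is -121.0936. It is negative, so the remaining roots are the complex-conjugate pair λ ≈ -2.6515 ± 5.5021i. Their product equals the constant term, so |λ|^2 ≈ 37.3039 and |λ| ≈ 6.1077.
Thus the eigenvalues (to 4 decimals) are -0.697 (modulus 0.697); -2.6515 ± 5.5021i (modulus 6.1077). The spectral radius is the largest modulus: r(A) ≈ 6.1077. (Cross-check: r(A) ≤ ||A||_2 ≈ 8.1245; equality holds whenever A is normal, though it can also hold for some non-normal A.)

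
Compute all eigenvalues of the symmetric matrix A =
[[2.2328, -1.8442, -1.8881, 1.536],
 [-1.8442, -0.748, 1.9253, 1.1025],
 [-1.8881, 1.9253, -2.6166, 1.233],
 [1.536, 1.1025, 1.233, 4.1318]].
sigma(A) ≈ {-4, -2, 4, 5}

A is real symmetric, so its spectrum consists of real eigenvalues. Expanding the characteristic polynomial of the displayed matrix gives
  det(λ I - A) = p(λ) = λ^4 + (-3)λ^3 + (-26)λ^2 + (48)λ + (159.9924).
Solving p(λ) = 0 yields eigenvalues ≈ -4, -2, 4, 5. (A is shown rounded to 4 decimals, so these recover the underlying integer eigenvalues to within that precision.)
Verification: the trace of A = 3 equals the sum of eigenvalues 3, and det(A) ≈ 159.9924 matches the eigenvalue product 160.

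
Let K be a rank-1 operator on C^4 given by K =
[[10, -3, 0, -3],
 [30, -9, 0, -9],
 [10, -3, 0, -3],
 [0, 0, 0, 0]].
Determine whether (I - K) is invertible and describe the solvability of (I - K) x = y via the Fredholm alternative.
(I - K) is singular (det(I - K) = 0, i.e. 1 ∈ sigma(K)). (I - K) x = y is solvable iff y ⊥ ker((I - K)^*) = span{(10, -3, 0, -3)}, i.e. iff 10y_1 - 3y_2 - 3y_4 = 0. When solvable, the solutions are x = y + c·(1, 3, 1, 0), c arbitrary (ker(I - K) = span{(1, 3, 1, 0)}, dimension 1).

K has rank 1, so it is an outer product K = u v^T: every row of K is a multiple of one row vector. Reading off the entries, u = (1, 3, 1, 0) and v = (10, -3, 0, -3) (row i of K equals u_i·v^T). A rank-one matrix u v^T satisfies K u = u (v·u) and kills the (3)-dimensional subspace v^⊥, so its characteristic polynomial is lambda^3 (lambda - v·u) with v·u = tr K = 1. Hence the eigenvalues of I - K are 1 (multiplicity 3) and 1 - (1) = 0, so det(I - K) = 0. (Direct check: I - K =
[[-9, 3, 0, 3],
 [-30, 10, 0, 9],
 [-10, 3, 1, 3],
 [0, 0, 0, 1]]
has determinant 0.) So 1 is an eigenvalue of K and (I - K) is not invertible. The finite-dimensional Fredholm alternative says: either (I - K) is invertible, or ker(I - K) ≠ {0} and then range(I - K) = ker((I - K)^*)^⊥, with dim ker(I - K) = dim ker((I - K)^*). We are in the second case, so we need both kernels. Kernel of I - K: (I - K) u = u - u (v·u) = u - u = 0, so ker(I - K) = span{u} = span{(1, 3, 1, 0)} (it is exactly 1-dimensional because rank(I - K) = 3). Kernel of the adjoint: K is real, so (I - K)^* = I - K^T = I - v u^T, and (I - v u^T) v = v - v (u·v) = 0; hence ker((I - K)^*) = span{v} = span{(10, -3, 0, -3)}. Therefore (I - K) x = y is solvable iff <y, v> = 0, i.e. iff 10y_1 - 3y_2 - 3y_4 = 0. When this holds, K y = u (v·y) = 0, so (I - K) y = y and x = y is a particular solution; the full solution set is the line x = y + c·u = y + c·(1, 3, 1, 0), c ∈ C.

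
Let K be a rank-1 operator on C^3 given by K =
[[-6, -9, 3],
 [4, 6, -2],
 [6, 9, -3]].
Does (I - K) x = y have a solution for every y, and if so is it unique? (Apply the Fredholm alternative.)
(I - K) is invertible (det(I - K) = 4 ≠ 0), so for every y in C^3 the equation (I - K) x = y has a unique solution.

K has rank 1, so it is an outer product K = u v^T: every row of K is a multiple of one row vector. Reading off the entries, u = (3, -2, -3) and v = (-2, -3, 1) (row i of K equals u_i·v^T). A rank-one matrix u v^T satisfies K u = u (v·u) and kills the (2)-dimensional subspace v^⊥, so its characteristic polynomial is lambda^2 (lambda - v·u) with v·u = tr K = -3. Hence the eigenvalues of I - K are 1 (multiplicity 2) and 1 - (-3) = 4, so det(I - K) = 4. (Direct check: I - K =
[[7, 9, -3],
 [-4, -5, 2],
 [-6, -9, 4]]
has determinant 4.) The finite-dimensional Fredholm alternative says: either (I - K) is invertible, or ker(I - K) ≠ {0} and then range(I - K) = ker((I - K)^*)^⊥, with dim ker(I - K) = dim ker((I - K)^*). Since det(I - K) ≠ 0, 1 is not an eigenvalue of K and ker(I - K) = {0}, so we are in the first case: for every y there is a unique x = (I - K)^(-1) y. Explicitly, by the Sherman–Morrison formula, (I - u v^T)^(-1) = I + u v^T/(1 - v·u), i.e. (I - K)^(-1) = I + K/(4).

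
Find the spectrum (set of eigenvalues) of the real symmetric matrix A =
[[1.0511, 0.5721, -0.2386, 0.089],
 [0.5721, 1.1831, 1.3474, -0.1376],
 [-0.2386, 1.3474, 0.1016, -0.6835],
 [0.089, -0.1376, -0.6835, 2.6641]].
sigma(A) ≈ {-1, 1, 2, 3}

A is real symmetric, so its spectrum consists of real eigenvalues. Expanding the characteristic polynomial of the displayed matrix gives
  det(λ I - A) = p(λ) = λ^4 + (-5)λ^3 + (5)λ^2 + (5)λ + (-6).
Solving p(λ) = 0 yields eigenvalues ≈ -1, 1, 2, 3. (A is shown rounded to 4 decimals, so these recover the underlying integer eigenvalues to within that precision.)
Verification: the trace of A = 5 equals the sum of eigenvalues 5, and det(A) ≈ -5.9999 matches the eigenvalue product -6.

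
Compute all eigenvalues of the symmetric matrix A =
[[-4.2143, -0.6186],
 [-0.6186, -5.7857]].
sigma(A) ≈ {-6, -4}

A is real symmetric, so its spectrum consists of real eigenvalues. Expanding the characteristic polynomial of the displayed matrix gives
  det(λ I - A) = p(λ) = λ^2 + (10)λ + (24).
Solving p(λ) = 0 yields eigenvalues ≈ -6, -4. (A is shown rounded to 4 decimals, so these recover the underlying integer eigenvalues to within that precision.)
Verification: the trace of A = -10 equals the sum of eigenvalues -10, and det(A) ≈ 24.0000 matches the eigenvalue product 24.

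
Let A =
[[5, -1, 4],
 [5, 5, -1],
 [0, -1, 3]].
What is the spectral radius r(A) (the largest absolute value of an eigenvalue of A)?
r(A) ≈ 6.3909

The eigenvalues of A are the roots of its characteristic polynomial. With M = A (coefficients from the trace, the sum of principal 2x2 minors, and det A):
  p(λ) = det(λ I - M) = λ^3 - 13λ^2 + 59λ - 65.
No integer candidate from the rational root theorem (±divisors of 65) is a root, so the roots are irrational. The cubic discriminant is Δ = -21132 < 0, so there is one real root and a complex-conjugate pair. p(1) = -18 and p(2) = 9 have opposite signs, so a root lies in (1, 2); Newton's method refines it to λ ≈ 1.5914. Dividing out (λ - (1.5914)) leaves approximately λ^2 - 11.4086λ + 40.8442. For λ^2 - 11.4086λ + 40.8442 the discriminant is -33.2211. It is negative, so the remaining roots are the complex-conjugate pair λ ≈ 5.7043 ± 2.8819i. Their product equals the constant term, so |λ|^2 ≈ 40.8442 and |λ| ≈ 6.3909.
Thus the eigenvalues (to 4 decimals) are 1.5914 (modulus 1.5914); 5.7043 ± 2.8819i (modulus 6.3909). The spectral radius is the largest modulus: r(A) ≈ 6.3909. (Cross-check: r(A) ≤ ||A||_2 ≈ 7.9478; equality holds whenever A is normal, though it can also hold for some non-normal A.)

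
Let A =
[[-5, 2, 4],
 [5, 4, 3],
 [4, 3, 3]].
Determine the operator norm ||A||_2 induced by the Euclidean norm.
||A||_2 ≈ 9.1892 (= sqrt(largest eigenvalue of A^T A))

||A||_2 = sigma_max(A) = sqrt(lambda_max(A^T A)). Form the symmetric matrix M = A^T A =
[[66, 22, 7],
 [22, 29, 29],
 [7, 29, 34]].
Its characteristic polynomial (trace, sum of principal 2x2 minors, determinant of M give the coefficients) is
  p(λ) = det(λ I - M) = λ^3 - 129λ^2 + 3770λ - 625.
No integer candidate from the rational root theorem (±divisors of 625) is a root, so the roots are irrational. The cubic discriminant is Δ = 22280280025 > 0, so there are three distinct real roots. p(0) = -625 and p(1) = 3017 have opposite signs, so a root lies in (0, 1); Newton's method refines it to λ ≈ 0.1667. p(44) = 695 and p(45) = -1075 have opposite signs, so a root lies in (44, 45); Newton's method refines it to λ ≈ 44.3921. p(84) = -1465 and p(85) = 1925 have opposite signs, so a root lies in (84, 85); Newton's method refines it to λ ≈ 84.4412. Check (Vieta): the three roots sum to 129, matching tr M = 129.
So the eigenvalues of A^T A are ≈ 0.1667, 44.3921, 84.4412 (all ≥ 0, as they must be for A^T A). The largest is λ_max ≈ 84.4412, hence ||A||_2 = sqrt(λ_max) ≈ 9.1892.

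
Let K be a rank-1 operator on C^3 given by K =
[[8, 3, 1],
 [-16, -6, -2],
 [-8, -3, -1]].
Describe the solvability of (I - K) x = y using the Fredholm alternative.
(I - K) is singular (det(I - K) = 0, i.e. 1 ∈ sigma(K)). (I - K) x = y is solvable iff y ⊥ ker((I - K)^*) = span{(8, 3, 1)}, i.e. iff 8y_1 + 3y_2 + y_3 = 0. When solvable, the solutions are x = y + c·(1, -2, -1), c arbitrary (ker(I - K) = span{(1, -2, -1)}, dimension 1).

K has rank 1, so it is an outer product K = u v^T: every row of K is a multiple of one row vector. Reading off the entries, u = (1, -2, -1) and v = (8, 3, 1) (row i of K equals u_i·v^T). A rank-one matrix u v^T satisfies K u = u (v·u) and kills the (2)-dimensional subspace v^⊥, so its characteristic polynomial is lambda^2 (lambda - v·u) with v·u = tr K = 1. Hence the eigenvalues of I - K are 1 (multiplicity 2) and 1 - (1) = 0, so det(I - K) = 0. (Direct check: I - K =
[[-7, -3, -1],
 [16, 7, 2],
 [8, 3, 2]]
has determinant 0.) So 1 is an eigenvalue of K and (I - K) is not invertible. The finite-dimensional Fredholm alternative says: either (I - K) is invertible, or ker(I - K) ≠ {0} and then range(I - K) = ker((I - K)^*)^⊥, with dim ker(I - K) = dim ker((I - K)^*). We are in the second case, so we need both kernels. Kernel of I - K: (I - K) u = u - u (v·u) = u - u = 0, so ker(I - K) = span{u} = span{(1, -2, -1)} (it is exactly 1-dimensional because rank(I - K) = 2). Kernel of the adjoint: K is real, so (I - K)^* = I - K^T = I - v u^T, and (I - v u^T) v = v - v (u·v) = 0; hence ker((I - K)^*) = span{v} = span{(8, 3, 1)}. Therefore (I - K) x = y is solvable iff <y, v> = 0, i.e. iff 8y_1 + 3y_2 + y_3 = 0. When this holds, K y = u (v·y) = 0, so (I - K) y = y and x = y is a particular solution; the full solution set is the line x = y + c·u = y + c·(1, -2, -1), c ∈ C.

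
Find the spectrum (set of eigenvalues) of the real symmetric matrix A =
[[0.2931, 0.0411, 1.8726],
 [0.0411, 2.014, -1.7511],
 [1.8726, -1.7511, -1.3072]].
sigma(A) ≈ {-3, 1, 3}

A is real symmetric, so its spectrum consists of real eigenvalues. Expanding the characteristic polynomial of the displayed matrix gives
  det(λ I - A) = p(λ) = λ^3 + (-1)λ^2 + (-9)λ + (9).
Solving p(λ) = 0 yields eigenvalues ≈ -3, 1, 3. (A is shown rounded to 4 decimals, so these recover the underlying integer eigenvalues to within that precision.)
Verification: the trace of A = 1 equals the sum of eigenvalues 1, and det(A) ≈ -9.0001 matches the eigenvalue product -9.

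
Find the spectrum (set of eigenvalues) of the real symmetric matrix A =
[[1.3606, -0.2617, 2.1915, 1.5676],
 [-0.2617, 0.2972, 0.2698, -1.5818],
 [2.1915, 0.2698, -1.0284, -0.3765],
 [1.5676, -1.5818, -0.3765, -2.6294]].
sigma(A) ≈ {-4, -2, 1, 3}

A is real symmetric, so its spectrum consists of real eigenvalues. Expanding the characteristic polynomial of the displayed matrix gives
  det(λ I - A) = p(λ) = λ^4 + (2)λ^3 + (-13)λ^2 + (-14)λ + (24.0013).
Solving p(λ) = 0 yields eigenvalues ≈ -4, -2, 1, 3. (A is shown rounded to 4 decimals, so these recover the underlying integer eigenvalues to within that precision.)
Verification: the trace of A = -2 equals the sum of eigenvalues -2, and det(A) ≈ 24.0013 matches the eigenvalue product 24.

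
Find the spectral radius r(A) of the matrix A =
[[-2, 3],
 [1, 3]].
r(A) = (1 + sqrt(37))/2 ≈ 3.5414

The eigenvalues of A are the roots of its characteristic polynomial. With M = A (coefficients from the trace and determinant):
  p(λ) = det(λ I - M) = λ^2 - λ - 9.
For λ^2 - λ - 9 the discriminant is 37. It is nonnegative but not a perfect square, so the roots are real and irrational: λ = (1 ± sqrt(37))/2 ≈ 3.5414, -2.5414.
Thus the eigenvalues (to 4 decimals) are 3.5414 (modulus 3.5414); -2.5414 (modulus 2.5414). The spectral radius is the largest modulus: r(A) = (1 + sqrt(37))/2 ≈ 3.5414. (Cross-check: r(A) ≤ ||A||_2 ≈ 4.3196; equality holds whenever A is normal, though it can also hold for some non-normal A.)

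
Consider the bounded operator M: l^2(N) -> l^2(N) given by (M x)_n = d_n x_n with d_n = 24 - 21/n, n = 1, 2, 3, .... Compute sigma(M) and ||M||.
sigma(M) = {24 - 21/n : n ≥ 1} ∪ {24}; ||M|| = 24

A bounded diagonal operator on l^2 with diagonal entries d_n has spectrum equal to the closure of {d_n : n ≥ 1}: every d_n is an eigenvalue (with eigenvector e_n), so {d_n} ⊂ sigma(M); the spectrum is closed, so its closure is too; and for lambda not in the closure, (M - lambda I) has bounded inverse (the diagonal entries 1/(d_n - lambda) are bounded). For our sequence d_n = 24 - 21/n, n = 1, 2, 3, ...:
  - {d_n} = {24 - 21/n : n ≥ 1}; the only limit point is 24
  - closure = {24 - 21/n : n ≥ 1} ∪ {24}
For the norm: a diagonal operator has ||M|| = sup_n |d_n|. Here d_n = 24 - 21/n increases monotonically from d_1 = 3 toward 24, with all terms in [3, 24); so sup_n |d_n| = 24 (the supremum is the limit, not attained). So ||M|| = 24.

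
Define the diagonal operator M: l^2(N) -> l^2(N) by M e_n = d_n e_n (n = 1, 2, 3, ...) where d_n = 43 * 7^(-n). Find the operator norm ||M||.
||M|| = 43/7 (attained at n = 1)

For M diagonal, ||M|| = sup_n |d_n|. The sequence d_n = 43 * 7^(-n) is positive and strictly decreasing (ratio 7^(-1) < 1), so the supremum is d_1 = 43/7. Hence ||M|| = 43/7.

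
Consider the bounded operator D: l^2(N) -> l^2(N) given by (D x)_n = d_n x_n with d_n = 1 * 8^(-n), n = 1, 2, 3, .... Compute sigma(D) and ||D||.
sigma(D) = {1 * 8^(-n) : n ≥ 1} ∪ {0}; ||D|| = 1/8

A bounded diagonal operator on l^2 with diagonal entries d_n has spectrum equal to the closure of {d_n : n ≥ 1}: every d_n is an eigenvalue (with eigenvector e_n), so {d_n} ⊂ sigma(D); the spectrum is closed, so its closure is too; and for lambda not in the closure, (D - lambda I) has bounded inverse (the diagonal entries 1/(d_n - lambda) are bounded). For our sequence d_n = 1 * 8^(-n), n = 1, 2, 3, ...:
  - {d_n} = {1 * 8^(-n) : n ≥ 1}; the only limit point is 0
  - closure = {1 * 8^(-n) : n ≥ 1} ∪ {0}
For the norm: a diagonal operator has ||D|| = sup_n |d_n|. Here d_n = 1 * 8^(-n) is positive and decreasing, so sup_n |d_n| = d_1 = 1/8. So ||D|| = 1/8.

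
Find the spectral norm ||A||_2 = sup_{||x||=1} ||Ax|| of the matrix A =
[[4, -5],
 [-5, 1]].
||A||_2 = sqrt((67 + sqrt(2725))/2) ≈ 7.7202 (= sqrt(largest eigenvalue of A^T A))

||A||_2 = sigma_max(A) = sqrt(lambda_max(A^T A)). Form the symmetric matrix M = A^T A =
[[41, -25],
 [-25, 26]].
Its characteristic polynomial (trace, determinant of M give the coefficients) is
  p(λ) = det(λ I - M) = λ^2 - 67λ + 441.
For λ^2 - 67λ + 441 the discriminant is 2725. It is nonnegative but not a perfect square, so the roots are real and irrational: λ = (67 ± sqrt(2725))/2 ≈ 59.6008, 7.3992.
So the eigenvalues of A^T A are ≈ 7.3992, 59.6008 (all ≥ 0, as they must be for A^T A). The largest is λ_max = (67 + sqrt(2725))/2 ≈ 59.6008, hence ||A||_2 = sqrt(λ_max) = sqrt((67 + sqrt(2725))/2) ≈ 7.7202.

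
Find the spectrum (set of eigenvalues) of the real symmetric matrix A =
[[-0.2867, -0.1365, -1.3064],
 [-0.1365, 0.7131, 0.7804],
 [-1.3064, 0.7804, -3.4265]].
sigma(A) ≈ {-4, 0, 1}

A is real symmetric, so its spectrum consists of real eigenvalues. Expanding the characteristic polynomial of the displayed matrix gives
  det(λ I - A) = p(λ) = λ^3 + (3)λ^2 + (-4)λ + (0).
Solving p(λ) = 0 yields eigenvalues ≈ -4, 0, 1. (A is shown rounded to 4 decimals, so these recover the underlying integer eigenvalues to within that precision.)
Verification: the trace of A = -3 equals the sum of eigenvalues -3, and det(A) ≈ 0.0003 matches the eigenvalue product 0.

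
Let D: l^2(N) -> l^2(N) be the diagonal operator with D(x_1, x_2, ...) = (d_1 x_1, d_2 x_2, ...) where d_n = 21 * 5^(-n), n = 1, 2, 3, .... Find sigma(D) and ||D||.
sigma(D) = {21 * 5^(-n) : n ≥ 1} ∪ {0}; ||D|| = 21/5

A bounded diagonal operator on l^2 with diagonal entries d_n has spectrum equal to the closure of {d_n : n ≥ 1}: every d_n is an eigenvalue (with eigenvector e_n), so {d_n} ⊂ sigma(D); the spectrum is closed, so its closure is too; and for lambda not in the closure, (D - lambda I) has bounded inverse (the diagonal entries 1/(d_n - lambda) are bounded). For our sequence d_n = 21 * 5^(-n), n = 1, 2, 3, ...:
  - {d_n} = {21 * 5^(-n) : n ≥ 1}; the only limit point is 0
  - closure = {21 * 5^(-n) : n ≥ 1} ∪ {0}
For the norm: a diagonal operator has ||D|| = sup_n |d_n|. Here d_n = 21 * 5^(-n) is positive and decreasing, so sup_n |d_n| = d_1 = 21/5. So ||D|| = 21/5.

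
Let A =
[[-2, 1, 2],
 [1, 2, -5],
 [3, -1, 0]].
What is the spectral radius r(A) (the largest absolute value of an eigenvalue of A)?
r(A) ≈ 4.4972

The eigenvalues of A are the roots of its characteristic polynomial. With M = A (coefficients from the trace, the sum of principal 2x2 minors, and det A):
  p(λ) = det(λ I - M) = λ^3 - 16λ + 19.
No integer candidate from the rational root theorem (±divisors of 19) is a root, so the roots are irrational. The cubic discriminant is Δ = 6637 > 0, so there are three distinct real roots. p(-5) = -26 and p(-4) = 19 have opposite signs, so a root lies in (-5, -4); Newton's method refines it to λ ≈ -4.4972. p(1) = 4 and p(2) = -5 have opposite signs, so a root lies in (1, 2); Newton's method refines it to λ ≈ 1.3368. p(3) = -2 and p(4) = 19 have opposite signs, so a root lies in (3, 4); Newton's method refines it to λ ≈ 3.1604. Check (Vieta): the three roots sum to 0, matching tr M = 0.
Thus the eigenvalues (to 4 decimals) are -4.4972 (modulus 4.4972); 1.3368 (modulus 1.3368); 3.1604 (modulus 3.1604). The spectral radius is the largest modulus: r(A) ≈ 4.4972. (Cross-check: r(A) ≤ ||A||_2 ≈ 5.8767; equality holds whenever A is normal, though it can also hold for some non-normal A.)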